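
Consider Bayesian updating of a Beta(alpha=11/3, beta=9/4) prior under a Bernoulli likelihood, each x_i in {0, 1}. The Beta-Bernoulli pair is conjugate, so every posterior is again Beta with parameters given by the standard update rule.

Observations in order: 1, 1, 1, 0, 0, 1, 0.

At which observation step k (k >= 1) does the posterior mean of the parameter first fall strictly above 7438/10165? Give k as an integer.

obs 1: x=1 → posterior Beta(14/3, 9/4)
obs 2: x=1 → posterior Beta(17/3, 9/4)
obs 3: x=1 → posterior Beta(20/3, 9/4)
obs 4: x=0 → posterior Beta(20/3, 13/4)
obs 5: x=0 → posterior Beta(20/3, 17/4)
obs 6: x=1 → posterior Beta(23/3, 17/4)
obs 7: x=0 → posterior Beta(23/3, 21/4)

k = 3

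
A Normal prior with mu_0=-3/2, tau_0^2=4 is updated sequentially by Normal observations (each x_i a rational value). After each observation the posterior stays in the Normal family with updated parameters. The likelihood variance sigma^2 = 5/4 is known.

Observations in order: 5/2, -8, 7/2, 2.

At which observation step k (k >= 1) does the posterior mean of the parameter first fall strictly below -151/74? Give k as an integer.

k = 2

obs 1: x=5/2 → posterior Normal(65/42, 20/21)
obs 2: x=-8 → posterior Normal(-191/74, 20/37)
obs 3: x=7/2 → posterior Normal(-79/106, 20/53)
obs 4: x=2 → posterior Normal(-5/46, 20/69)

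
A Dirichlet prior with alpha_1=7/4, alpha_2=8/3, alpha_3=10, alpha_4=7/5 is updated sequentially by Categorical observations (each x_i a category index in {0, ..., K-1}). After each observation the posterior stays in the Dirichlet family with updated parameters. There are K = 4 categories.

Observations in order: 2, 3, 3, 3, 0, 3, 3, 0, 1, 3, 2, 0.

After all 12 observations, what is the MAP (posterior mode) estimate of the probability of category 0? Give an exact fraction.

225/1429

obs 1: x=2 → posterior Dirichlet(7/4, 8/3, 11, 7/5)
obs 2: x=3 → posterior Dirichlet(7/4, 8/3, 11, 12/5)
obs 3: x=3 → posterior Dirichlet(7/4, 8/3, 11, 17/5)
obs 4: x=3 → posterior Dirichlet(7/4, 8/3, 11, 22/5)
obs 5: x=0 → posterior Dirichlet(11/4, 8/3, 11, 22/5)
obs 6: x=3 → posterior Dirichlet(11/4, 8/3, 11, 27/5)
obs 7: x=3 → posterior Dirichlet(11/4, 8/3, 11, 32/5)
obs 8: x=0 → posterior Dirichlet(15/4, 8/3, 11, 32/5)
obs 9: x=1 → posterior Dirichlet(15/4, 11/3, 11, 32/5)
obs 10: x=3 → posterior Dirichlet(15/4, 11/3, 11, 37/5)
obs 11: x=2 → posterior Dirichlet(15/4, 11/3, 12, 37/5)
obs 12: x=0 → posterior Dirichlet(19/4, 11/3, 12, 37/5)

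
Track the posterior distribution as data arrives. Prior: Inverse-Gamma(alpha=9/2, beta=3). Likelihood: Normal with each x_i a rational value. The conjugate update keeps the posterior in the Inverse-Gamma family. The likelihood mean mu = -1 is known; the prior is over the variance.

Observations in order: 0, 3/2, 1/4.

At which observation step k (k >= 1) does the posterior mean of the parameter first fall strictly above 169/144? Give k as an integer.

k = 2

obs 1: x=0 → posterior Inverse-Gamma(5, 7/2)
obs 2: x=3/2 → posterior Inverse-Gamma(11/2, 53/8)
obs 3: x=1/4 → posterior Inverse-Gamma(6, 237/32)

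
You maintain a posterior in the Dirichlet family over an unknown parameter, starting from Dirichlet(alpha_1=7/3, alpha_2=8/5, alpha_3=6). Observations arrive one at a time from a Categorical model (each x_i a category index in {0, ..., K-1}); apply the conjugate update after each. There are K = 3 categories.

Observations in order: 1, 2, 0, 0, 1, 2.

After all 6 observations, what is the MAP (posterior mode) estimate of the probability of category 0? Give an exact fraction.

obs 1: x=1 → posterior Dirichlet(7/3, 13/5, 6)
obs 2: x=2 → posterior Dirichlet(7/3, 13/5, 7)
obs 3: x=0 → posterior Dirichlet(10/3, 13/5, 7)
obs 4: x=0 → posterior Dirichlet(13/3, 13/5, 7)
obs 5: x=1 → posterior Dirichlet(13/3, 18/5, 7)
obs 6: x=2 → posterior Dirichlet(13/3, 18/5, 8)

25/97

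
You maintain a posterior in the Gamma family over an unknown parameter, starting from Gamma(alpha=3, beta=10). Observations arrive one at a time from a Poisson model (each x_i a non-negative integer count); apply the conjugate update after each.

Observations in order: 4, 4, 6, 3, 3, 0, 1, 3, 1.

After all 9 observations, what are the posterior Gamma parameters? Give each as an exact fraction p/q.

alpha=28, beta=19

obs 1: x=4 → posterior Gamma(7, 11)
obs 2: x=4 → posterior Gamma(11, 12)
obs 3: x=6 → posterior Gamma(17, 13)
obs 4: x=3 → posterior Gamma(20, 14)
obs 5: x=3 → posterior Gamma(23, 15)
obs 6: x=0 → posterior Gamma(23, 16)
obs 7: x=1 → posterior Gamma(24, 17)
obs 8: x=3 → posterior Gamma(27, 18)
obs 9: x=1 → posterior Gamma(28, 19)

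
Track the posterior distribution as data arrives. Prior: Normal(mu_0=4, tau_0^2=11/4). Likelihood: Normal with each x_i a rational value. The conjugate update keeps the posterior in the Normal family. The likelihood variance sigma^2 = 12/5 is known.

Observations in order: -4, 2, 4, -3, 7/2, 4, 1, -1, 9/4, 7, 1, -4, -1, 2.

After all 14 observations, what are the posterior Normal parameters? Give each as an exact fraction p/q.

obs 1: x=-4 → posterior Normal(-28/103, 132/103)
obs 2: x=2 → posterior Normal(41/79, 66/79)
obs 3: x=4 → posterior Normal(302/213, 44/71)
obs 4: x=-3 → posterior Normal(137/268, 33/67)
obs 5: x=7/2 → posterior Normal(659/646, 132/323)
obs 6: x=4 → posterior Normal(157/108, 22/63)
obs 7: x=1 → posterior Normal(1209/866, 132/433)
obs 8: x=-1 → posterior Normal(1099/976, 33/122)
obs 9: x=9/4 → posterior Normal(2693/2172, 44/181)
obs 10: x=7 → posterior Normal(4233/2392, 66/299)
obs 11: x=1 → posterior Normal(4453/2612, 132/653)
obs 12: x=-4 → posterior Normal(1191/944, 11/59)
obs 13: x=-1 → posterior Normal(479/436, 132/763)
obs 14: x=2 → posterior Normal(3793/3272, 66/409)

mu_0=3793/3272, tau_0^2=66/409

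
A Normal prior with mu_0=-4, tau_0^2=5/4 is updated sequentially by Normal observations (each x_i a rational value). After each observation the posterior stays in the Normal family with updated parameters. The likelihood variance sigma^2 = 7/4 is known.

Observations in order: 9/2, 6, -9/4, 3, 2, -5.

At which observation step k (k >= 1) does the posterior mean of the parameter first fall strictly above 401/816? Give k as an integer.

k = 2

obs 1: x=9/2 → posterior Normal(-11/24, 35/48)
obs 2: x=6 → posterior Normal(49/34, 35/68)
obs 3: x=-9/4 → posterior Normal(53/88, 35/88)
obs 4: x=3 → posterior Normal(113/108, 35/108)
obs 5: x=2 → posterior Normal(153/128, 35/128)
obs 6: x=-5 → posterior Normal(53/148, 35/148)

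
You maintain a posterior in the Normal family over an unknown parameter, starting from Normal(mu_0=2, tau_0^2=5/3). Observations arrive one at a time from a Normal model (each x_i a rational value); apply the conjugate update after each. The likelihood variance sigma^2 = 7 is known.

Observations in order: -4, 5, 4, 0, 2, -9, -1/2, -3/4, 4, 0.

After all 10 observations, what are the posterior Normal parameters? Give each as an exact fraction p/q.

mu_0=183/284, tau_0^2=35/71

obs 1: x=-4 → posterior Normal(11/13, 35/26)
obs 2: x=5 → posterior Normal(47/31, 35/31)
obs 3: x=4 → posterior Normal(67/36, 35/36)
obs 4: x=0 → posterior Normal(67/41, 35/41)
obs 5: x=2 → posterior Normal(77/46, 35/46)
obs 6: x=-9 → posterior Normal(32/51, 35/51)
obs 7: x=-1/2 → posterior Normal(59/112, 5/8)
obs 8: x=-3/4 → posterior Normal(103/244, 35/61)
obs 9: x=4 → posterior Normal(61/88, 35/66)
obs 10: x=0 → posterior Normal(183/284, 35/71)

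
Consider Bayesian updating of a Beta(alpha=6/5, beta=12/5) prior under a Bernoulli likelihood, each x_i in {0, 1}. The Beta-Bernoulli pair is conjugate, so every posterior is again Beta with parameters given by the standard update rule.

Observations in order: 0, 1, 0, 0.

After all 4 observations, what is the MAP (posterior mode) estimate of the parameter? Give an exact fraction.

3/14

obs 1: x=0 → posterior Beta(6/5, 17/5)
obs 2: x=1 → posterior Beta(11/5, 17/5)
obs 3: x=0 → posterior Beta(11/5, 22/5)
obs 4: x=0 → posterior Beta(11/5, 27/5)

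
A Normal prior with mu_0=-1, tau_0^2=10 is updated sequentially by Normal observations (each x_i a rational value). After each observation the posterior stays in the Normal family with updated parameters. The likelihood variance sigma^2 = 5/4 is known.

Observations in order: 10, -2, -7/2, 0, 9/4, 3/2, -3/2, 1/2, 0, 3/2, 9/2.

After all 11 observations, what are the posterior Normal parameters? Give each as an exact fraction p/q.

obs 1: x=10 → posterior Normal(79/9, 10/9)
obs 2: x=-2 → posterior Normal(63/17, 10/17)
obs 3: x=-7/2 → posterior Normal(7/5, 2/5)
obs 4: x=0 → posterior Normal(35/33, 10/33)
obs 5: x=9/4 → posterior Normal(53/41, 10/41)
obs 6: x=3/2 → posterior Normal(65/49, 10/49)
obs 7: x=-3/2 → posterior Normal(53/57, 10/57)
obs 8: x=1/2 → posterior Normal(57/65, 2/13)
obs 9: x=0 → posterior Normal(57/73, 10/73)
obs 10: x=3/2 → posterior Normal(23/27, 10/81)
obs 11: x=9/2 → posterior Normal(105/89, 10/89)

mu_0=105/89, tau_0^2=10/89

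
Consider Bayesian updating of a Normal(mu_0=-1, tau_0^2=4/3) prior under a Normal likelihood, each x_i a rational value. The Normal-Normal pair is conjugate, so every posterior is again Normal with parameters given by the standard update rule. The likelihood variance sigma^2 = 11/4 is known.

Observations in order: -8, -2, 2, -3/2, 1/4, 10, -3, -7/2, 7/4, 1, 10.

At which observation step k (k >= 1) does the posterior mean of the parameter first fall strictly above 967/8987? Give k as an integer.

obs 1: x=-8 → posterior Normal(-23/7, 44/49)
obs 2: x=-2 → posterior Normal(-193/65, 44/65)
obs 3: x=2 → posterior Normal(-161/81, 44/81)
obs 4: x=-3/2 → posterior Normal(-185/97, 44/97)
obs 5: x=1/4 → posterior Normal(-181/113, 44/113)
obs 6: x=10 → posterior Normal(-7/43, 44/129)
obs 7: x=-3 → posterior Normal(-69/145, 44/145)
obs 8: x=-7/2 → posterior Normal(-125/161, 44/161)
obs 9: x=7/4 → posterior Normal(-97/177, 44/177)
obs 10: x=1 → posterior Normal(-81/193, 44/193)
obs 11: x=10 → posterior Normal(79/209, 4/19)

k = 11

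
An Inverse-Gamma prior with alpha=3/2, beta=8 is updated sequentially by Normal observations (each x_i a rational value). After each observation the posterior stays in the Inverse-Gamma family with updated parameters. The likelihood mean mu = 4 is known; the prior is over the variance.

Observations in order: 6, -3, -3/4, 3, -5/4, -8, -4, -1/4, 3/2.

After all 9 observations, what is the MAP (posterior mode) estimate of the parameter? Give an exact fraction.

5639/224

obs 1: x=6 → posterior Inverse-Gamma(2, 10)
obs 2: x=-3 → posterior Inverse-Gamma(5/2, 69/2)
obs 3: x=-3/4 → posterior Inverse-Gamma(3, 1465/32)
obs 4: x=3 → posterior Inverse-Gamma(7/2, 1481/32)
obs 5: x=-5/4 → posterior Inverse-Gamma(4, 961/16)
obs 6: x=-8 → posterior Inverse-Gamma(9/2, 2113/16)
obs 7: x=-4 → posterior Inverse-Gamma(5, 2625/16)
obs 8: x=-1/4 → posterior Inverse-Gamma(11/2, 5539/32)
obs 9: x=3/2 → posterior Inverse-Gamma(6, 5639/32)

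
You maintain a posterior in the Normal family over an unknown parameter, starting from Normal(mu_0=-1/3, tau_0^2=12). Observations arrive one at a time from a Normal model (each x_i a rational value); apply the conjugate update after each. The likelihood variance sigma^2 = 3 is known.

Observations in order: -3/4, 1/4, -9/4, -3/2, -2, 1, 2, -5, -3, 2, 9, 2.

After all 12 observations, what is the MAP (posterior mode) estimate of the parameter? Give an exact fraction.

20/147

obs 1: x=-3/4 → posterior Normal(-2/3, 12/5)
obs 2: x=1/4 → posterior Normal(-7/27, 4/3)
obs 3: x=-9/4 → posterior Normal(-34/39, 12/13)
obs 4: x=-3/2 → posterior Normal(-52/51, 12/17)
obs 5: x=-2 → posterior Normal(-76/63, 4/7)
obs 6: x=1 → posterior Normal(-64/75, 12/25)
obs 7: x=2 → posterior Normal(-40/87, 12/29)
obs 8: x=-5 → posterior Normal(-100/99, 4/11)
obs 9: x=-3 → posterior Normal(-136/111, 12/37)
obs 10: x=2 → posterior Normal(-112/123, 12/41)
obs 11: x=9 → posterior Normal(-4/135, 4/15)
obs 12: x=2 → posterior Normal(20/147, 12/49)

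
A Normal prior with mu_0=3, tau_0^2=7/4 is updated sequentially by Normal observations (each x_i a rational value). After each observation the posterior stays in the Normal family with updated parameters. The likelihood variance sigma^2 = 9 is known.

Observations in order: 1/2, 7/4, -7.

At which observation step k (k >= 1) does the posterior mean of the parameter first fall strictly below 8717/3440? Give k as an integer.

k = 2

obs 1: x=1/2 → posterior Normal(223/86, 63/43)
obs 2: x=7/4 → posterior Normal(99/40, 63/50)
obs 3: x=-7 → posterior Normal(299/228, 21/19)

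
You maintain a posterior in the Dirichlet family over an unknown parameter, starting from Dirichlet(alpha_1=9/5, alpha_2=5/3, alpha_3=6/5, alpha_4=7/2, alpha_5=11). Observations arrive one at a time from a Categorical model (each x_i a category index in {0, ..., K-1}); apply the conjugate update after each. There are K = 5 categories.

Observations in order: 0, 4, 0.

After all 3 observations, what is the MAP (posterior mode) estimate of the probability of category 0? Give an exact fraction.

84/515

obs 1: x=0 → posterior Dirichlet(14/5, 5/3, 6/5, 7/2, 11)
obs 2: x=4 → posterior Dirichlet(14/5, 5/3, 6/5, 7/2, 12)
obs 3: x=0 → posterior Dirichlet(19/5, 5/3, 6/5, 7/2, 12)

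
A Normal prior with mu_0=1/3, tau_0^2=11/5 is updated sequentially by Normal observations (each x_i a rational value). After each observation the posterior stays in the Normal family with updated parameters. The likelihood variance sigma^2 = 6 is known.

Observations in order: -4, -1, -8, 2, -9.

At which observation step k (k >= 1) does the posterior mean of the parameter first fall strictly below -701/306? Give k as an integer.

obs 1: x=-4 → posterior Normal(-34/41, 66/41)
obs 2: x=-1 → posterior Normal(-45/52, 33/26)
obs 3: x=-8 → posterior Normal(-19/9, 22/21)
obs 4: x=2 → posterior Normal(-3/2, 33/37)
obs 5: x=-9 → posterior Normal(-42/17, 66/85)

k = 5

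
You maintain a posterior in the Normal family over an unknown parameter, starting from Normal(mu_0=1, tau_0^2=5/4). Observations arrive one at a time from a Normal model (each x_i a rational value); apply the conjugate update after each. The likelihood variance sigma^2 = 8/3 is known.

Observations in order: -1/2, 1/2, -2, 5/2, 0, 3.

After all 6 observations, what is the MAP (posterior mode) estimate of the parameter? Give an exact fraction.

obs 1: x=-1/2 → posterior Normal(49/94, 40/47)
obs 2: x=1/2 → posterior Normal(16/31, 20/31)
obs 3: x=-2 → posterior Normal(2/77, 40/77)
obs 4: x=5/2 → posterior Normal(79/184, 10/23)
obs 5: x=0 → posterior Normal(79/214, 40/107)
obs 6: x=3 → posterior Normal(169/244, 20/61)

169/244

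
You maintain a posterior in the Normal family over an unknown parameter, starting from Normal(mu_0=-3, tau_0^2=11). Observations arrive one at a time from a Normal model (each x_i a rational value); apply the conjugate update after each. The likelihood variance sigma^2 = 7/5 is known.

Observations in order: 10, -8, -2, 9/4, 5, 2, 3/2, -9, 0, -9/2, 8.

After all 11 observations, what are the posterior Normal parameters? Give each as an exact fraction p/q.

obs 1: x=10 → posterior Normal(529/62, 77/62)
obs 2: x=-8 → posterior Normal(89/117, 77/117)
obs 3: x=-2 → posterior Normal(-21/172, 77/172)
obs 4: x=9/4 → posterior Normal(411/908, 77/227)
obs 5: x=5 → posterior Normal(1511/1128, 77/282)
obs 6: x=2 → posterior Normal(1951/1348, 77/337)
obs 7: x=3/2 → posterior Normal(2281/1568, 11/56)
obs 8: x=-9 → posterior Normal(301/1788, 77/447)
obs 9: x=0 → posterior Normal(301/2008, 77/502)
obs 10: x=-9/2 → posterior Normal(-689/2228, 77/557)
obs 11: x=8 → posterior Normal(7/16, 77/612)

mu_0=7/16, tau_0^2=77/612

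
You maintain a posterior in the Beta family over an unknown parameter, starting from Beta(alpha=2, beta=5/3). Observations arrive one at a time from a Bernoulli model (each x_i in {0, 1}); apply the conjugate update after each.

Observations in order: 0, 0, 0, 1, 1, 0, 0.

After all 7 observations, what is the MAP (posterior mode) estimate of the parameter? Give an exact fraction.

obs 1: x=0 → posterior Beta(2, 8/3)
obs 2: x=0 → posterior Beta(2, 11/3)
obs 3: x=0 → posterior Beta(2, 14/3)
obs 4: x=1 → posterior Beta(3, 14/3)
obs 5: x=1 → posterior Beta(4, 14/3)
obs 6: x=0 → posterior Beta(4, 17/3)
obs 7: x=0 → posterior Beta(4, 20/3)

9/26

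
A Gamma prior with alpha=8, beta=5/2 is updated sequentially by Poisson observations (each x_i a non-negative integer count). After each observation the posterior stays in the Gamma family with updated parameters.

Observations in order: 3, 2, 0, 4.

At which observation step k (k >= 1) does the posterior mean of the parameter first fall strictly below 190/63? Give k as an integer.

k = 2

obs 1: x=3 → posterior Gamma(11, 7/2)
obs 2: x=2 → posterior Gamma(13, 9/2)
obs 3: x=0 → posterior Gamma(13, 11/2)
obs 4: x=4 → posterior Gamma(17, 13/2)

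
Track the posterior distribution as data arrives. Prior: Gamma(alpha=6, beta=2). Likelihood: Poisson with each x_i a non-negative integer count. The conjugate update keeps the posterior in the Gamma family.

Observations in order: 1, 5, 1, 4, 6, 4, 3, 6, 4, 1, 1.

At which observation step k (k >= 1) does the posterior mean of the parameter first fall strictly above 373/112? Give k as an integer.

k = 6

obs 1: x=1 → posterior Gamma(7, 3)
obs 2: x=5 → posterior Gamma(12, 4)
obs 3: x=1 → posterior Gamma(13, 5)
obs 4: x=4 → posterior Gamma(17, 6)
obs 5: x=6 → posterior Gamma(23, 7)
obs 6: x=4 → posterior Gamma(27, 8)
obs 7: x=3 → posterior Gamma(30, 9)
obs 8: x=6 → posterior Gamma(36, 10)
obs 9: x=4 → posterior Gamma(40, 11)
obs 10: x=1 → posterior Gamma(41, 12)
obs 11: x=1 → posterior Gamma(42, 13)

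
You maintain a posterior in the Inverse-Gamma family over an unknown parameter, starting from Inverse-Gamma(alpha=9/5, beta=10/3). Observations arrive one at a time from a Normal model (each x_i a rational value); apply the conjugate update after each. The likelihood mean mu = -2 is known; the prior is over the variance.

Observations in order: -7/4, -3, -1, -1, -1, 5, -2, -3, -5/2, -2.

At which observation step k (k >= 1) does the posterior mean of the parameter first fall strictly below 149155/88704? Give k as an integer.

k = 5

obs 1: x=-7/4 → posterior Inverse-Gamma(23/10, 323/96)
obs 2: x=-3 → posterior Inverse-Gamma(14/5, 371/96)
obs 3: x=-1 → posterior Inverse-Gamma(33/10, 419/96)
obs 4: x=-1 → posterior Inverse-Gamma(19/5, 467/96)
obs 5: x=-1 → posterior Inverse-Gamma(43/10, 515/96)
obs 6: x=5 → posterior Inverse-Gamma(24/5, 2867/96)
obs 7: x=-2 → posterior Inverse-Gamma(53/10, 2867/96)
obs 8: x=-3 → posterior Inverse-Gamma(29/5, 2915/96)
obs 9: x=-5/2 → posterior Inverse-Gamma(63/10, 2927/96)
obs 10: x=-2 → posterior Inverse-Gamma(34/5, 2927/96)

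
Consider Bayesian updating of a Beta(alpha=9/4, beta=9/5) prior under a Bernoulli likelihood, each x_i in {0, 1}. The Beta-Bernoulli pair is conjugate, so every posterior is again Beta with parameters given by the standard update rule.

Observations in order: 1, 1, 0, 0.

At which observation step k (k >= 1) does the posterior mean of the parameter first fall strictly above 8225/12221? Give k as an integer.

obs 1: x=1 → posterior Beta(13/4, 9/5)
obs 2: x=1 → posterior Beta(17/4, 9/5)
obs 3: x=0 → posterior Beta(17/4, 14/5)
obs 4: x=0 → posterior Beta(17/4, 19/5)

k = 2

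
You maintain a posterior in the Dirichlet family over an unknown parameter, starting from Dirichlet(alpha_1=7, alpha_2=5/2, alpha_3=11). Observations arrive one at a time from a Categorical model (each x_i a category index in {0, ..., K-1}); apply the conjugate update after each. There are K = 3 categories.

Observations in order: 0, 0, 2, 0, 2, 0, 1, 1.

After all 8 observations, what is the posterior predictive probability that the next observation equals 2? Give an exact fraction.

obs 1: x=0 → posterior Dirichlet(8, 5/2, 11)
obs 2: x=0 → posterior Dirichlet(9, 5/2, 11)
obs 3: x=2 → posterior Dirichlet(9, 5/2, 12)
obs 4: x=0 → posterior Dirichlet(10, 5/2, 12)
obs 5: x=2 → posterior Dirichlet(10, 5/2, 13)
obs 6: x=0 → posterior Dirichlet(11, 5/2, 13)
obs 7: x=1 → posterior Dirichlet(11, 7/2, 13)
obs 8: x=1 → posterior Dirichlet(11, 9/2, 13)

26/57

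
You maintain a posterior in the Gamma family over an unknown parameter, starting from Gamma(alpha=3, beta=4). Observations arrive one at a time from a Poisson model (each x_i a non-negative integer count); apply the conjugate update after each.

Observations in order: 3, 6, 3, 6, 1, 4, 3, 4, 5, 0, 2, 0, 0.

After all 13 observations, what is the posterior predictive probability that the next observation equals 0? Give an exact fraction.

obs 1: x=3 → posterior Gamma(6, 5)
obs 2: x=6 → posterior Gamma(12, 6)
obs 3: x=3 → posterior Gamma(15, 7)
obs 4: x=6 → posterior Gamma(21, 8)
obs 5: x=1 → posterior Gamma(22, 9)
obs 6: x=4 → posterior Gamma(26, 10)
obs 7: x=3 → posterior Gamma(29, 11)
obs 8: x=4 → posterior Gamma(33, 12)
obs 9: x=5 → posterior Gamma(38, 13)
obs 10: x=0 → posterior Gamma(38, 14)
obs 11: x=2 → posterior Gamma(40, 15)
obs 12: x=0 → posterior Gamma(40, 16)
obs 13: x=0 → posterior Gamma(40, 17)

16517976926780506002833800829531584028976727363201/162517526629032594911616322214684076451054145765376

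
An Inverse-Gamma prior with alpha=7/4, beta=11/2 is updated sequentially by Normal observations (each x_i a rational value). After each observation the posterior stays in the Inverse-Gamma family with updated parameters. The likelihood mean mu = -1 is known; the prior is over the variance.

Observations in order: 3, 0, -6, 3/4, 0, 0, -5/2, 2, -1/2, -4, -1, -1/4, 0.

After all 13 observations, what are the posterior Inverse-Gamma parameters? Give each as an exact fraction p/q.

obs 1: x=3 → posterior Inverse-Gamma(9/4, 27/2)
obs 2: x=0 → posterior Inverse-Gamma(11/4, 14)
obs 3: x=-6 → posterior Inverse-Gamma(13/4, 53/2)
obs 4: x=3/4 → posterior Inverse-Gamma(15/4, 897/32)
obs 5: x=0 → posterior Inverse-Gamma(17/4, 913/32)
obs 6: x=0 → posterior Inverse-Gamma(19/4, 929/32)
obs 7: x=-5/2 → posterior Inverse-Gamma(21/4, 965/32)
obs 8: x=2 → posterior Inverse-Gamma(23/4, 1109/32)
obs 9: x=-1/2 → posterior Inverse-Gamma(25/4, 1113/32)
obs 10: x=-4 → posterior Inverse-Gamma(27/4, 1257/32)
obs 11: x=-1 → posterior Inverse-Gamma(29/4, 1257/32)
obs 12: x=-1/4 → posterior Inverse-Gamma(31/4, 633/16)
obs 13: x=0 → posterior Inverse-Gamma(33/4, 641/16)

alpha=33/4, beta=641/16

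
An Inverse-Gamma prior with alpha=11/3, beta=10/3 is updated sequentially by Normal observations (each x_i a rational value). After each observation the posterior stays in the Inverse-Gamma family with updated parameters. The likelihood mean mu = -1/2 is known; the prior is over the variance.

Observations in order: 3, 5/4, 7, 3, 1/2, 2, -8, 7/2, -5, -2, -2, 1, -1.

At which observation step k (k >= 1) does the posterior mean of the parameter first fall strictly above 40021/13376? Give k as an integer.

k = 2

obs 1: x=3 → posterior Inverse-Gamma(25/6, 227/24)
obs 2: x=5/4 → posterior Inverse-Gamma(14/3, 1055/96)
obs 3: x=7 → posterior Inverse-Gamma(31/6, 3755/96)
obs 4: x=3 → posterior Inverse-Gamma(17/3, 4343/96)
obs 5: x=1/2 → posterior Inverse-Gamma(37/6, 4391/96)
obs 6: x=2 → posterior Inverse-Gamma(20/3, 4691/96)
obs 7: x=-8 → posterior Inverse-Gamma(43/6, 7391/96)
obs 8: x=7/2 → posterior Inverse-Gamma(23/3, 8159/96)
obs 9: x=-5 → posterior Inverse-Gamma(49/6, 9131/96)
obs 10: x=-2 → posterior Inverse-Gamma(26/3, 9239/96)
obs 11: x=-2 → posterior Inverse-Gamma(55/6, 9347/96)
obs 12: x=1 → posterior Inverse-Gamma(29/3, 9455/96)
obs 13: x=-1 → posterior Inverse-Gamma(61/6, 9467/96)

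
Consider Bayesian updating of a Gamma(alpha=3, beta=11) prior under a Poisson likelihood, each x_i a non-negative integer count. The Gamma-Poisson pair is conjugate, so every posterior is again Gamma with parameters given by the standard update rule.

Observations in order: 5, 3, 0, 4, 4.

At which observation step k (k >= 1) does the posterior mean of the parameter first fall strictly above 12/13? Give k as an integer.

obs 1: x=5 → posterior Gamma(8, 12)
obs 2: x=3 → posterior Gamma(11, 13)
obs 3: x=0 → posterior Gamma(11, 14)
obs 4: x=4 → posterior Gamma(15, 15)
obs 5: x=4 → posterior Gamma(19, 16)

k = 4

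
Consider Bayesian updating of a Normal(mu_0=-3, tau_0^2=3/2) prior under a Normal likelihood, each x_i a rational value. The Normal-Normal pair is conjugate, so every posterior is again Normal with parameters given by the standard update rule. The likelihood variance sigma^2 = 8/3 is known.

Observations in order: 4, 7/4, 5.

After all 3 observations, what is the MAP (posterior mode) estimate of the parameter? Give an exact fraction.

obs 1: x=4 → posterior Normal(-12/25, 24/25)
obs 2: x=7/4 → posterior Normal(15/136, 12/17)
obs 3: x=5 → posterior Normal(195/172, 24/43)

195/172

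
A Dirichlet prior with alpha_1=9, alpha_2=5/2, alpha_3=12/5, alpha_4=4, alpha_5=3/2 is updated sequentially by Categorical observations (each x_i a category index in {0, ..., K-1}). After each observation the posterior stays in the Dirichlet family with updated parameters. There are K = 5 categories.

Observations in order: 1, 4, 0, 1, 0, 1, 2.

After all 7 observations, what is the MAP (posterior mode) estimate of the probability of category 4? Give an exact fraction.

obs 1: x=1 → posterior Dirichlet(9, 7/2, 12/5, 4, 3/2)
obs 2: x=4 → posterior Dirichlet(9, 7/2, 12/5, 4, 5/2)
obs 3: x=0 → posterior Dirichlet(10, 7/2, 12/5, 4, 5/2)
obs 4: x=1 → posterior Dirichlet(10, 9/2, 12/5, 4, 5/2)
obs 5: x=0 → posterior Dirichlet(11, 9/2, 12/5, 4, 5/2)
obs 6: x=1 → posterior Dirichlet(11, 11/2, 12/5, 4, 5/2)
obs 7: x=2 → posterior Dirichlet(11, 11/2, 17/5, 4, 5/2)

15/214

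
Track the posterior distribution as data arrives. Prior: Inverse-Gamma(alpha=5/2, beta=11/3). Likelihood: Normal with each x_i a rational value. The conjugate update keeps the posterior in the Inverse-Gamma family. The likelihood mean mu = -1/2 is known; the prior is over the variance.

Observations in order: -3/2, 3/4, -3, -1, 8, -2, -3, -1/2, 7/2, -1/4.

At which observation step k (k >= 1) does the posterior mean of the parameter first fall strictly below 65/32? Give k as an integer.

obs 1: x=-3/2 → posterior Inverse-Gamma(3, 25/6)
obs 2: x=3/4 → posterior Inverse-Gamma(7/2, 475/96)
obs 3: x=-3 → posterior Inverse-Gamma(4, 775/96)
obs 4: x=-1 → posterior Inverse-Gamma(9/2, 787/96)
obs 5: x=8 → posterior Inverse-Gamma(5, 4255/96)
obs 6: x=-2 → posterior Inverse-Gamma(11/2, 4363/96)
obs 7: x=-3 → posterior Inverse-Gamma(6, 4663/96)
obs 8: x=-1/2 → posterior Inverse-Gamma(13/2, 4663/96)
obs 9: x=7/2 → posterior Inverse-Gamma(7, 5431/96)
obs 10: x=-1/4 → posterior Inverse-Gamma(15/2, 2717/48)

k = 2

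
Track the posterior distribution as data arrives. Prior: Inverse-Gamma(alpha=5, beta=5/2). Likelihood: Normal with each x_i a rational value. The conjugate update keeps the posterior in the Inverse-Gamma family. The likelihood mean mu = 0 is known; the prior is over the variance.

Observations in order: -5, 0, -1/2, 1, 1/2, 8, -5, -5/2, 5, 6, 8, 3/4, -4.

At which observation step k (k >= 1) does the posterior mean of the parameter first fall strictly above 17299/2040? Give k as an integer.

obs 1: x=-5 → posterior Inverse-Gamma(11/2, 15)
obs 2: x=0 → posterior Inverse-Gamma(6, 15)
obs 3: x=-1/2 → posterior Inverse-Gamma(13/2, 121/8)
obs 4: x=1 → posterior Inverse-Gamma(7, 125/8)
obs 5: x=1/2 → posterior Inverse-Gamma(15/2, 63/4)
obs 6: x=8 → posterior Inverse-Gamma(8, 191/4)
obs 7: x=-5 → posterior Inverse-Gamma(17/2, 241/4)
obs 8: x=-5/2 → posterior Inverse-Gamma(9, 507/8)
obs 9: x=5 → posterior Inverse-Gamma(19/2, 607/8)
obs 10: x=6 → posterior Inverse-Gamma(10, 751/8)
obs 11: x=8 → posterior Inverse-Gamma(21/2, 1007/8)
obs 12: x=3/4 → posterior Inverse-Gamma(11, 4037/32)
obs 13: x=-4 → posterior Inverse-Gamma(23/2, 4293/32)

k = 9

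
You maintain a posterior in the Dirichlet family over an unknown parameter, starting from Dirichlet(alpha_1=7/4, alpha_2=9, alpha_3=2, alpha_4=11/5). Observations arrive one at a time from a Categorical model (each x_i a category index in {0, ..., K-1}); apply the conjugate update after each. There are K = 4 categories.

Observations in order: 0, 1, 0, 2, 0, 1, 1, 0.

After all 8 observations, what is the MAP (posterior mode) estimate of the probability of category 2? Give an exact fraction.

obs 1: x=0 → posterior Dirichlet(11/4, 9, 2, 11/5)
obs 2: x=1 → posterior Dirichlet(11/4, 10, 2, 11/5)
obs 3: x=0 → posterior Dirichlet(15/4, 10, 2, 11/5)
obs 4: x=2 → posterior Dirichlet(15/4, 10, 3, 11/5)
obs 5: x=0 → posterior Dirichlet(19/4, 10, 3, 11/5)
obs 6: x=1 → posterior Dirichlet(19/4, 11, 3, 11/5)
obs 7: x=1 → posterior Dirichlet(19/4, 12, 3, 11/5)
obs 8: x=0 → posterior Dirichlet(23/4, 12, 3, 11/5)

40/379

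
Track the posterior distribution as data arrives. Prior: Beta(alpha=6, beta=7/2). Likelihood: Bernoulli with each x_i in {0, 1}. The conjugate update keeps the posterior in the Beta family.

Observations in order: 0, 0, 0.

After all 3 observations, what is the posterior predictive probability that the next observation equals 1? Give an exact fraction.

obs 1: x=0 → posterior Beta(6, 9/2)
obs 2: x=0 → posterior Beta(6, 11/2)
obs 3: x=0 → posterior Beta(6, 13/2)

12/25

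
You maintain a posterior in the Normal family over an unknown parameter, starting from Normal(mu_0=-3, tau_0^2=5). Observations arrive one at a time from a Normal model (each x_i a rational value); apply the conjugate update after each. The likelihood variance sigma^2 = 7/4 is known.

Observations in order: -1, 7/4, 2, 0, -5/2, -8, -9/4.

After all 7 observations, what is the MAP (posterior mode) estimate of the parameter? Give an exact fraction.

-221/147

obs 1: x=-1 → posterior Normal(-41/27, 35/27)
obs 2: x=7/4 → posterior Normal(-6/47, 35/47)
obs 3: x=2 → posterior Normal(34/67, 35/67)
obs 4: x=0 → posterior Normal(34/87, 35/87)
obs 5: x=-5/2 → posterior Normal(-16/107, 35/107)
obs 6: x=-8 → posterior Normal(-176/127, 35/127)
obs 7: x=-9/4 → posterior Normal(-221/147, 5/21)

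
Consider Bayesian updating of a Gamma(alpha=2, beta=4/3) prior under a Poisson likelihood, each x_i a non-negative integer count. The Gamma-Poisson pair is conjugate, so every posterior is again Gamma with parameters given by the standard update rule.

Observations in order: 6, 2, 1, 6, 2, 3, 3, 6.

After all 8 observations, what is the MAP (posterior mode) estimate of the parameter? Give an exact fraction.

obs 1: x=6 → posterior Gamma(8, 7/3)
obs 2: x=2 → posterior Gamma(10, 10/3)
obs 3: x=1 → posterior Gamma(11, 13/3)
obs 4: x=6 → posterior Gamma(17, 16/3)
obs 5: x=2 → posterior Gamma(19, 19/3)
obs 6: x=3 → posterior Gamma(22, 22/3)
obs 7: x=3 → posterior Gamma(25, 25/3)
obs 8: x=6 → posterior Gamma(31, 28/3)

45/14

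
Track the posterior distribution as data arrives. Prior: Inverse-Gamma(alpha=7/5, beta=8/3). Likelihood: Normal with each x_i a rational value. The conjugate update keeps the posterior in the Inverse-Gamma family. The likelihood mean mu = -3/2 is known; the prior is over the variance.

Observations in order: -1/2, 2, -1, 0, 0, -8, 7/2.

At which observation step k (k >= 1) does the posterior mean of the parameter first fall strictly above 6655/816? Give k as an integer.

obs 1: x=-1/2 → posterior Inverse-Gamma(19/10, 19/6)
obs 2: x=2 → posterior Inverse-Gamma(12/5, 223/24)
obs 3: x=-1 → posterior Inverse-Gamma(29/10, 113/12)
obs 4: x=0 → posterior Inverse-Gamma(17/5, 253/24)
obs 5: x=0 → posterior Inverse-Gamma(39/10, 35/3)
obs 6: x=-8 → posterior Inverse-Gamma(22/5, 787/24)
obs 7: x=7/2 → posterior Inverse-Gamma(49/10, 1087/24)

k = 6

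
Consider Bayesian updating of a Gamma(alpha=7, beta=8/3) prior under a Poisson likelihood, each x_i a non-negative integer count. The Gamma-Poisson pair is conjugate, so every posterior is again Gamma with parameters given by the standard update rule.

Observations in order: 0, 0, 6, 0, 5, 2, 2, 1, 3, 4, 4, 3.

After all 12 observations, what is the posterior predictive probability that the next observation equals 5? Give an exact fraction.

1169682071664739152883451358842513354867078395262275861598273059946496/16908692777708688563979281162874109375742132033178319498546247522565409

obs 1: x=0 → posterior Gamma(7, 11/3)
obs 2: x=0 → posterior Gamma(7, 14/3)
obs 3: x=6 → posterior Gamma(13, 17/3)
obs 4: x=0 → posterior Gamma(13, 20/3)
obs 5: x=5 → posterior Gamma(18, 23/3)
obs 6: x=2 → posterior Gamma(20, 26/3)
obs 7: x=2 → posterior Gamma(22, 29/3)
obs 8: x=1 → posterior Gamma(23, 32/3)
obs 9: x=3 → posterior Gamma(26, 35/3)
obs 10: x=4 → posterior Gamma(30, 38/3)
obs 11: x=4 → posterior Gamma(34, 41/3)
obs 12: x=3 → posterior Gamma(37, 44/3)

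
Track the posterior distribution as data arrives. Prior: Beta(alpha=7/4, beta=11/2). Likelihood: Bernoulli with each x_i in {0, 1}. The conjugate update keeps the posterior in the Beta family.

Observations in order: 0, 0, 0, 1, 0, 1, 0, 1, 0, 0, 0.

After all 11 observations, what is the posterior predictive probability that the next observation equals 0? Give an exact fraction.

obs 1: x=0 → posterior Beta(7/4, 13/2)
obs 2: x=0 → posterior Beta(7/4, 15/2)
obs 3: x=0 → posterior Beta(7/4, 17/2)
obs 4: x=1 → posterior Beta(11/4, 17/2)
obs 5: x=0 → posterior Beta(11/4, 19/2)
obs 6: x=1 → posterior Beta(15/4, 19/2)
obs 7: x=0 → posterior Beta(15/4, 21/2)
obs 8: x=1 → posterior Beta(19/4, 21/2)
obs 9: x=0 → posterior Beta(19/4, 23/2)
obs 10: x=0 → posterior Beta(19/4, 25/2)
obs 11: x=0 → posterior Beta(19/4, 27/2)

54/73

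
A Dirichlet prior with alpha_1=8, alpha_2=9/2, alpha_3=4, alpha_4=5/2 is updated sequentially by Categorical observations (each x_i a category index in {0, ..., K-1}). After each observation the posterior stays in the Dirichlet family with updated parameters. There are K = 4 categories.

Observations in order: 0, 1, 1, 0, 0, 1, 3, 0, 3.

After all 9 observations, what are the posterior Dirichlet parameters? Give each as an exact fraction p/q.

obs 1: x=0 → posterior Dirichlet(9, 9/2, 4, 5/2)
obs 2: x=1 → posterior Dirichlet(9, 11/2, 4, 5/2)
obs 3: x=1 → posterior Dirichlet(9, 13/2, 4, 5/2)
obs 4: x=0 → posterior Dirichlet(10, 13/2, 4, 5/2)
obs 5: x=0 → posterior Dirichlet(11, 13/2, 4, 5/2)
obs 6: x=1 → posterior Dirichlet(11, 15/2, 4, 5/2)
obs 7: x=3 → posterior Dirichlet(11, 15/2, 4, 7/2)
obs 8: x=0 → posterior Dirichlet(12, 15/2, 4, 7/2)
obs 9: x=3 → posterior Dirichlet(12, 15/2, 4, 9/2)

alpha_1=12, alpha_2=15/2, alpha_3=4, alpha_4=9/2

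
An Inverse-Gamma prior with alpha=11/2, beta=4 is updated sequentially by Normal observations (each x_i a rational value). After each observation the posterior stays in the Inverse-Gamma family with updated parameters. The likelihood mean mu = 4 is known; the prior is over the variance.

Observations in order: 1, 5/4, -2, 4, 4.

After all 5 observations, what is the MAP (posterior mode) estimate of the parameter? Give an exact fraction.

323/96

obs 1: x=1 → posterior Inverse-Gamma(6, 17/2)
obs 2: x=5/4 → posterior Inverse-Gamma(13/2, 393/32)
obs 3: x=-2 → posterior Inverse-Gamma(7, 969/32)
obs 4: x=4 → posterior Inverse-Gamma(15/2, 969/32)
obs 5: x=4 → posterior Inverse-Gamma(8, 969/32)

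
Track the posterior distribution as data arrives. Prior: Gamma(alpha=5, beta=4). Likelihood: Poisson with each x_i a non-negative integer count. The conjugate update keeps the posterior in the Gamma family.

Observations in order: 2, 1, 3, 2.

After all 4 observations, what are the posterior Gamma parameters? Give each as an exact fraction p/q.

alpha=13, beta=8

obs 1: x=2 → posterior Gamma(7, 5)
obs 2: x=1 → posterior Gamma(8, 6)
obs 3: x=3 → posterior Gamma(11, 7)
obs 4: x=2 → posterior Gamma(13, 8)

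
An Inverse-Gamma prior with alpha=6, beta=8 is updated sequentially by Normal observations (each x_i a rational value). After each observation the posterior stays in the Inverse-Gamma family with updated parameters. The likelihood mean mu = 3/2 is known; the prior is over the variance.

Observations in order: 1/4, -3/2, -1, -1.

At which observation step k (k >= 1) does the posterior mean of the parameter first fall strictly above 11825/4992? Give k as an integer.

obs 1: x=1/4 → posterior Inverse-Gamma(13/2, 281/32)
obs 2: x=-3/2 → posterior Inverse-Gamma(7, 425/32)
obs 3: x=-1 → posterior Inverse-Gamma(15/2, 525/32)
obs 4: x=-1 → posterior Inverse-Gamma(8, 625/32)

k = 3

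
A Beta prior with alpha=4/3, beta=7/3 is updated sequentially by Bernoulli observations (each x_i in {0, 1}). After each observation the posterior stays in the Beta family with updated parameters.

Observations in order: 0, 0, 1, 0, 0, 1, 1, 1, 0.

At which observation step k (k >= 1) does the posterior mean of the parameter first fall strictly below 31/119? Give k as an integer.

obs 1: x=0 → posterior Beta(4/3, 10/3)
obs 2: x=0 → posterior Beta(4/3, 13/3)
obs 3: x=1 → posterior Beta(7/3, 13/3)
obs 4: x=0 → posterior Beta(7/3, 16/3)
obs 5: x=0 → posterior Beta(7/3, 19/3)
obs 6: x=1 → posterior Beta(10/3, 19/3)
obs 7: x=1 → posterior Beta(13/3, 19/3)
obs 8: x=1 → posterior Beta(16/3, 19/3)
obs 9: x=0 → posterior Beta(16/3, 22/3)

k = 2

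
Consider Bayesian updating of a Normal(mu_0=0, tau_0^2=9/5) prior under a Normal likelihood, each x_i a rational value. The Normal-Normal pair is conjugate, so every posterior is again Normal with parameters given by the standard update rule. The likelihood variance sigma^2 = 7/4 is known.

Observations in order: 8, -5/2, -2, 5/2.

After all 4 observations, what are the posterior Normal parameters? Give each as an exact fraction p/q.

mu_0=216/179, tau_0^2=63/179

obs 1: x=8 → posterior Normal(288/71, 63/71)
obs 2: x=-5/2 → posterior Normal(198/107, 63/107)
obs 3: x=-2 → posterior Normal(126/143, 63/143)
obs 4: x=5/2 → posterior Normal(216/179, 63/179)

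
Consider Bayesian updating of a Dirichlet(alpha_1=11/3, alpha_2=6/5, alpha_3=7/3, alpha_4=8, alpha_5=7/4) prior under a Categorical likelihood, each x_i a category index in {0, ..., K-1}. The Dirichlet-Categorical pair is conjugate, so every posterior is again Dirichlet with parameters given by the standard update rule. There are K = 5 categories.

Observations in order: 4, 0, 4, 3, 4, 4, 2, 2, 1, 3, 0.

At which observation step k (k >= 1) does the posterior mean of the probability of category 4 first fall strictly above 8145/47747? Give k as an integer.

obs 1: x=4 → posterior Dirichlet(11/3, 6/5, 7/3, 8, 11/4)
obs 2: x=0 → posterior Dirichlet(14/3, 6/5, 7/3, 8, 11/4)
obs 3: x=4 → posterior Dirichlet(14/3, 6/5, 7/3, 8, 15/4)
obs 4: x=3 → posterior Dirichlet(14/3, 6/5, 7/3, 9, 15/4)
obs 5: x=4 → posterior Dirichlet(14/3, 6/5, 7/3, 9, 19/4)
obs 6: x=4 → posterior Dirichlet(14/3, 6/5, 7/3, 9, 23/4)
obs 7: x=2 → posterior Dirichlet(14/3, 6/5, 10/3, 9, 23/4)
obs 8: x=2 → posterior Dirichlet(14/3, 6/5, 13/3, 9, 23/4)
obs 9: x=1 → posterior Dirichlet(14/3, 11/5, 13/3, 9, 23/4)
obs 10: x=3 → posterior Dirichlet(14/3, 11/5, 13/3, 10, 23/4)
obs 11: x=0 → posterior Dirichlet(17/3, 11/5, 13/3, 10, 23/4)

k = 3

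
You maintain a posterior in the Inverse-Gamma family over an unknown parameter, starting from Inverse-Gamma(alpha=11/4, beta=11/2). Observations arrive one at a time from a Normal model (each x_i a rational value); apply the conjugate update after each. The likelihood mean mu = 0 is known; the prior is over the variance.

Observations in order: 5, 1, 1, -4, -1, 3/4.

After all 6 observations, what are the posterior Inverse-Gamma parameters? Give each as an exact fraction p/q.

obs 1: x=5 → posterior Inverse-Gamma(13/4, 18)
obs 2: x=1 → posterior Inverse-Gamma(15/4, 37/2)
obs 3: x=1 → posterior Inverse-Gamma(17/4, 19)
obs 4: x=-4 → posterior Inverse-Gamma(19/4, 27)
obs 5: x=-1 → posterior Inverse-Gamma(21/4, 55/2)
obs 6: x=3/4 → posterior Inverse-Gamma(23/4, 889/32)

alpha=23/4, beta=889/32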